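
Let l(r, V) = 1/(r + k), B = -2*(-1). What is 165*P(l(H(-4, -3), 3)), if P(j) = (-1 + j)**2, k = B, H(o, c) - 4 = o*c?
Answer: 15895/108 ≈ 147.18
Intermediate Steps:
B = 2
H(o, c) = 4 + c*o (H(o, c) = 4 + o*c = 4 + c*o)
k = 2
l(r, V) = 1/(2 + r) (l(r, V) = 1/(r + 2) = 1/(2 + r))
165*P(l(H(-4, -3), 3)) = 165*(-1 + 1/(2 + (4 - 3*(-4))))**2 = 165*(-1 + 1/(2 + (4 + 12)))**2 = 165*(-1 + 1/(2 + 16))**2 = 165*(-1 + 1/18)**2 = 165*(-17/18)**2 = 165*(289/324) = 15895/108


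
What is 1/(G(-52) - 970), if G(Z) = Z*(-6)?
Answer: -1/658 ≈ -0.0015198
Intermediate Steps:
G(Z) = -6*Z
1/(G(-52) - 970) = 1/(-6*(-52) - 970) = 1/(312 - 970) = 1/(-658) = -1/658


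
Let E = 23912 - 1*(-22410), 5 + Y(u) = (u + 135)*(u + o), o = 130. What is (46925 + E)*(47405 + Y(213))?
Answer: 15550242708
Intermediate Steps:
Y(u) = -5 + (130 + u)*(135 + u) (Y(u) = -5 + (u + 135)*(u + 130) = -5 + (135 + u)*(130 + u) = -5 + (130 + u)*(135 + u))
E = 46322 (E = 23912 + 22410 = 46322)
(46925 + E)*(47405 + Y(213)) = (46925 + 46322)*(47405 + (17545 + 213² + 265*213)) = 93247*(47405 + (17545 + 45369 + 56445)) = 93247*(47405 + 119359) = 93247*166764 = 15550242708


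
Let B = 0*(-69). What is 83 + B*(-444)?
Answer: 83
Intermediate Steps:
B = 0
83 + B*(-444) = 83 + 0*(-444) = 83 + 0 = 83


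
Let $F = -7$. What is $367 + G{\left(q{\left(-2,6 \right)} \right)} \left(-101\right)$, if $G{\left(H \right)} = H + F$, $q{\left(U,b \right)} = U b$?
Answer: $2286$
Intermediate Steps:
$G{\left(H \right)} = -7 + H$ ($G{\left(H \right)} = H - 7 = -7 + H$)
$367 + G{\left(q{\left(-2,6 \right)} \right)} \left(-101\right) = 367 + \left(-7 - 12\right) \left(-101\right) = 367 - -1919 = 367 + 1919 = 2286$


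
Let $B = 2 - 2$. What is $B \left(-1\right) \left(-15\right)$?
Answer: $0$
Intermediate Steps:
$B = 0$
$B \left(-1\right) \left(-15\right) = 0 \left(-1\right) \left(-15\right) = 0 \left(-15\right) = 0$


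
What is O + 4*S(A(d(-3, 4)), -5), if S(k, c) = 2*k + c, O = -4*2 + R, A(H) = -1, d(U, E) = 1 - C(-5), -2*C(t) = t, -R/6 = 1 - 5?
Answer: -12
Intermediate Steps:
R = 24 (R = -6*(1 - 5) = -6*(-4) = 24)
C(t) = -t/2
d(U, E) = -3/2 (d(U, E) = 1 - (-1)*(-5)/2 = 1 - 1*5/2 = 1 - 5/2 = -3/2)
O = 16 (O = -4*2 + 24 = -8 + 24 = 16)
S(k, c) = c + 2*k
O + 4*S(A(d(-3, 4)), -5) = 16 + 4*(-5 + 2*(-1)) = 16 + 4*(-5 - 2) = 16 + 4*(-7) = 16 - 28 = -12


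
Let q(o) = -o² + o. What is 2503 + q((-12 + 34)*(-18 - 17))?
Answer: -591167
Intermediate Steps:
q(o) = o - o²
2503 + q((-12 + 34)*(-18 - 17)) = 2503 + ((-12 + 34)*(-18 - 17))*(1 - (-12 + 34)*(-18 - 17)) = 2503 + (22*(-35))*(1 - 22*(-35)) = 2503 - 770*(1 - 1*(-770)) = 2503 - 770*(1 + 770) = 2503 - 770*771 = 2503 - 593670 = -591167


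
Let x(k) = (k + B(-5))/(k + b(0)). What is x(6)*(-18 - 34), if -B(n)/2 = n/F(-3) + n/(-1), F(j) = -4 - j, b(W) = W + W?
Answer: 364/3 ≈ 121.33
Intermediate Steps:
b(W) = 2*W
B(n) = 4*n (B(n) = -2*(n/(-4 - 1*(-3)) + n/(-1)) = -2*(n/(-4 + 3) + n*(-1)) = -2*(n/(-1) - n) = -2*(n*(-1) - n) = -2*(-n - n) = -(-4)*n = 4*n)
x(k) = (-20 + k)/k (x(k) = (k + 4*(-5))/(k + 2*0) = (k - 20)/(k + 0) = (-20 + k)/k)
x(6)*(-18 - 34) = ((-20 + 6)/6)*(-18 - 34) = ((⅙)*(-14))*(-52) = -7/3*(-52) = 364/3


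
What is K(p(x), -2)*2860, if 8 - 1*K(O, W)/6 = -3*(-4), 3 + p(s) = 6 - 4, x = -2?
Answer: -68640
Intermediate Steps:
p(s) = -1 (p(s) = -3 + (6 - 4) = -3 + 2 = -1)
K(O, W) = -24 (K(O, W) = 48 - (-18)*(-4) = 48 - 6*12 = 48 - 72 = -24)
K(p(x), -2)*2860 = -24*2860 = -68640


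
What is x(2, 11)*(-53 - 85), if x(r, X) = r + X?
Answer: -1794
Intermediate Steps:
x(r, X) = X + r
x(2, 11)*(-53 - 85) = (11 + 2)*(-53 - 85) = 13*(-138) = -1794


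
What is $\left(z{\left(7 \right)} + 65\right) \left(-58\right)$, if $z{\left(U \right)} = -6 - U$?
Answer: $-3016$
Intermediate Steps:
$\left(z{\left(7 \right)} + 65\right) \left(-58\right) = \left(\left(-6 - 7\right) + 65\right) \left(-58\right) = \left(-13 + 65\right) \left(-58\right) = 52 \left(-58\right) = -3016$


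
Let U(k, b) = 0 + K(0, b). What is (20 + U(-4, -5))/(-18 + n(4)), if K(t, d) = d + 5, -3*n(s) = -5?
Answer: -60/49 ≈ -1.2245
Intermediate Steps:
n(s) = 5/3 (n(s) = -1/3*(-5) = 5/3)
K(t, d) = 5 + d
U(k, b) = 5 + b (U(k, b) = 0 + (5 + b) = 5 + b)
(20 + U(-4, -5))/(-18 + n(4)) = (20 + (5 - 5))/(-18 + 5/3) = (20 + 0)/(-49/3) = 20*(-3/49) = -60/49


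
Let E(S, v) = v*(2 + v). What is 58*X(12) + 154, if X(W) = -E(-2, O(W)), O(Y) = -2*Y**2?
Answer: -4777190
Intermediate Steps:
X(W) = 2*W**2*(2 - 2*W**2) (X(W) = -(-2*W**2)*(2 - 2*W**2) = -(-2)*W**2*(2 - 2*W**2) = 2*W**2*(2 - 2*W**2))
58*X(12) + 154 = 58*(4*12**2*(1 - 1*12**2)) + 154 = 58*(4*144*(1 - 1*144)) + 154 = 58*(4*144*(1 - 144)) + 154 = 58*(4*144*(-143)) + 154 = 58*(-82368) + 154 = -4777344 + 154 = -4777190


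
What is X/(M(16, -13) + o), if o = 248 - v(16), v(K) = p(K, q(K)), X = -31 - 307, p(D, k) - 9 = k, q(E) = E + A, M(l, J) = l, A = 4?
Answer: -338/235 ≈ -1.4383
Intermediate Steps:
q(E) = 4 + E (q(E) = E + 4 = 4 + E)
p(D, k) = 9 + k
X = -338
v(K) = 13 + K (v(K) = 9 + (4 + K) = 13 + K)
o = 219 (o = 248 - (13 + 16) = 248 - 1*29 = 248 - 29 = 219)
X/(M(16, -13) + o) = -338/(16 + 219) = -338/235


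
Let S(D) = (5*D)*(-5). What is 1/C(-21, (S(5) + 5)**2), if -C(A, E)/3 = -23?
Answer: 1/69 ≈ 0.014493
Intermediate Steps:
S(D) = -25*D
C(A, E) = 69 (C(A, E) = -3*(-23) = 69)
1/C(-21, (S(5) + 5)**2) = 1/69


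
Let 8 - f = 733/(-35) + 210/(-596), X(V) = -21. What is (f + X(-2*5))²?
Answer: 7485537361/108784900 ≈ 68.810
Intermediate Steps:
f = 305549/10430 (f = 8 - (733/(-35) + 210/(-596)) = 8 - (733*(-1/35) + 210*(-1/596)) = 8 - (-733/35 - 105/298) = 8 - 1*(-222109/10430) = 8 + 222109/10430 = 305549/10430 ≈ 29.295)
(f + X(-2*5))² = (305549/10430 - 21)² = (86519/10430)² = 7485537361/108784900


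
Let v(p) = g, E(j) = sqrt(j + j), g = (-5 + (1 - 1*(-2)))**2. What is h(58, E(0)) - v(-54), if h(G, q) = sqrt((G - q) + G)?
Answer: -4 + 2*sqrt(29) ≈ 6.7703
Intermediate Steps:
g = 4 (g = (-5 + (1 + 2))**2 = (-5 + 3)**2 = (-2)**2 = 4)
E(j) = sqrt(2)*sqrt(j) (E(j) = sqrt(2*j) = sqrt(2)*sqrt(j))
h(G, q) = sqrt(-q + 2*G)
v(p) = 4
h(58, E(0)) - v(-54) = sqrt(-sqrt(2)*sqrt(0) + 2*58) - 1*4 = sqrt(-sqrt(2)*0 + 116) - 4 = sqrt(-1*0 + 116) - 4 = sqrt(0 + 116) - 4 = sqrt(116) - 4 = 2*sqrt(29) - 4 = -4 + 2*sqrt(29)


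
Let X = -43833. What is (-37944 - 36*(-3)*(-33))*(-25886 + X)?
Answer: 2893896252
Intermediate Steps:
(-37944 - 36*(-3)*(-33))*(-25886 + X) = (-37944 - 36*(-3)*(-33))*(-25886 - 43833) = (-37944 + 108*(-33))*(-69719) = (-37944 - 3564)*(-69719) = -41508*(-69719) = 2893896252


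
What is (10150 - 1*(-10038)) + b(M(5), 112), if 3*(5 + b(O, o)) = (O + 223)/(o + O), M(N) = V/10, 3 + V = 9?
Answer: 34090205/1689 ≈ 20184.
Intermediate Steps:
V = 6 (V = -3 + 9 = 6)
M(N) = ⅗ (M(N) = 6/10 = 6*(⅒) = ⅗)
b(O, o) = -5 + (223 + O)/(3*(O + o)) (b(O, o) = -5 + ((O + 223)/(o + O))/3 = -5 + ((223 + O)/(O + o))/3 = -5 + (223 + O)/(3*(O + o)))
(10150 - 1*(-10038)) + b(M(5), 112) = (10150 - 1*(-10038)) + (223 - 15*112 - 14*⅗)/(3*(⅗ + 112)) = (10150 + 10038) + (223 - 1680 - 42/5)/(3*(563/5)) = 20188 + (⅓)*(5/563)*(-7327/5) = 20188 - 7327/1689 = 34090205/1689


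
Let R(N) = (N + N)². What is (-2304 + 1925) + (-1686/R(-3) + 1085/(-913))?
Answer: -2339225/5478 ≈ -427.02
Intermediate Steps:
R(N) = 4*N² (R(N) = (2*N)² = 4*N²)
(-2304 + 1925) + (-1686/R(-3) + 1085/(-913)) = (-2304 + 1925) + (-1686/(4*(-3)²) + 1085/(-913)) = -379 + (-1686/(4*9) + 1085*(-1/913)) = -379 + (-1686/36 - 1085/913) = -379 + (-1686*1/36 - 1085/913) = -379 + (-281/6 - 1085/913) = -379 - 263063/5478 = -2339225/5478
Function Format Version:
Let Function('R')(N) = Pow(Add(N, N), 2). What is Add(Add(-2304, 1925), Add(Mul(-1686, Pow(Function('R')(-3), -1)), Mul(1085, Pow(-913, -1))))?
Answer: Rational(-2339225, 5478) ≈ -427.02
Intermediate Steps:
Function('R')(N) = Mul(4, Pow(N, 2)) (Function('R')(N) = Pow(Mul(2, N), 2) = Mul(4, Pow(N, 2)))
Add(Add(-2304, 1925), Add(Mul(-1686, Pow(Function('R')(-3), -1)), Mul(1085, Pow(-913, -1)))) = Add(Add(-2304, 1925), Add(Mul(-1686, Pow(Mul(4, Pow(-3, 2)), -1)), Mul(1085, Pow(-913, -1)))) = Add(-379, Add(Mul(-1686, Pow(Mul(4, 9), -1)), Mul(1085, Rational(-1, 913)))) = Add(-379, Add(Mul(-1686, Pow(36, -1)), Rational(-1085, 913))) = Add(-379, Add(Mul(-1686, Rational(1, 36)), Rational(-1085, 913))) = Add(-379, Add(Rational(-281, 6), Rational(-1085, 913))) = Add(-379, Rational(-263063, 5478)) = Rational(-2339225, 5478)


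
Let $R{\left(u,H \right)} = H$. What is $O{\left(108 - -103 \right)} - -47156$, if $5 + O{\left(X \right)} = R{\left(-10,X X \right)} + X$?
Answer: $91883$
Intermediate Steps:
$O{\left(X \right)} = -5 + X + X^{2}$ ($O{\left(X \right)} = -5 + \left(X X + X\right) = -5 + \left(X^{2} + X\right) = -5 + \left(X + X^{2}\right) = -5 + X + X^{2}$)
$O{\left(108 - -103 \right)} - -47156 = \left(-5 + \left(108 - -103\right) + \left(108 - -103\right)^{2}\right) - -47156 = \left(-5 + \left(108 + 103\right) + \left(108 + 103\right)^{2}\right) + 47156 = \left(-5 + 211 + 211^{2}\right) + 47156 = \left(-5 + 211 + 44521\right) + 47156 = 44727 + 47156 = 91883$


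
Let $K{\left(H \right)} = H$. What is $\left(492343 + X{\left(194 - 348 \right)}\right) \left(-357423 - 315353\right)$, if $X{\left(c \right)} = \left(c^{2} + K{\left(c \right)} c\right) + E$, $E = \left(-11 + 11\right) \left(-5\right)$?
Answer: $-363147665400$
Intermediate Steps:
$E = 0$ ($E = 0 \left(-5\right) = 0$)
$X{\left(c \right)} = 2 c^{2}$ ($X{\left(c \right)} = \left(c^{2} + c c\right) + 0 = \left(c^{2} + c^{2}\right) + 0 = 2 c^{2} + 0 = 2 c^{2}$)
$\left(492343 + X{\left(194 - 348 \right)}\right) \left(-357423 - 315353\right) = \left(492343 + 2 \left(194 - 348\right)^{2}\right) \left(-357423 - 315353\right) = \left(492343 + 2 \left(194 - 348\right)^{2}\right) \left(-672776\right) = \left(492343 + 2 \left(-154\right)^{2}\right) \left(-672776\right) = \left(492343 + 2 \cdot 23716\right) \left(-672776\right) = \left(492343 + 47432\right) \left(-672776\right) = 539775 \left(-672776\right) = -363147665400$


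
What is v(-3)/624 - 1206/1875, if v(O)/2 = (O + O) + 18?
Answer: -9827/16250 ≈ -0.60474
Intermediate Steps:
v(O) = 36 + 4*O (v(O) = 2*((O + O) + 18) = 2*(2*O + 18) = 2*(18 + 2*O) = 36 + 4*O)
v(-3)/624 - 1206/1875 = (36 + 4*(-3))/624 - 1206/1875 = (36 - 12)*(1/624) - 1206*1/1875 = 24*(1/624) - 402/625 = 1/26 - 402/625 = -9827/16250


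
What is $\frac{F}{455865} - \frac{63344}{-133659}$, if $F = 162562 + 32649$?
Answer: $\frac{18322673203}{20310153345} \approx 0.90214$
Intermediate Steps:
$F = 195211$
$\frac{F}{455865} - \frac{63344}{-133659} = \frac{195211}{455865} - \frac{63344}{-133659} = 195211 \cdot \frac{1}{455865} - - \frac{63344}{133659} = \frac{195211}{455865} + \frac{63344}{133659} = \frac{18322673203}{20310153345}$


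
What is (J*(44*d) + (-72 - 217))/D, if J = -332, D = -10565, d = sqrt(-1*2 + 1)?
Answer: 289/10565 + 14608*I/10565 ≈ 0.027354 + 1.3827*I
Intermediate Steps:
d = I (d = sqrt(-2 + 1) = sqrt(-1) = I ≈ 1.0*I)
(J*(44*d) + (-72 - 217))/D = (-14608*I + (-72 - 217))/(-10565) = (-14608*I - 289)*(-1/10565) = (-289 - 14608*I)*(-1/10565) = 289/10565 + 14608*I/10565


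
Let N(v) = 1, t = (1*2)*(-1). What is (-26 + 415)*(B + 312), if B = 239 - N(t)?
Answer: 213950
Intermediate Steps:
t = -2 (t = 2*(-1) = -2)
B = 238 (B = 239 - 1*1 = 239 - 1 = 238)
(-26 + 415)*(B + 312) = (-26 + 415)*(238 + 312) = 389*550 = 213950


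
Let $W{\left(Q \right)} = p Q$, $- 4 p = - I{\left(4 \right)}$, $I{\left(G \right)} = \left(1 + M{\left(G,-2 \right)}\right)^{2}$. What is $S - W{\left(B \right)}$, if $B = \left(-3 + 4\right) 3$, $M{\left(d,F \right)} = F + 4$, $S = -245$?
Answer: $- \frac{1007}{4} \approx -251.75$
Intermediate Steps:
$M{\left(d,F \right)} = 4 + F$
$I{\left(G \right)} = 9$ ($I{\left(G \right)} = \left(1 + \left(4 - 2\right)\right)^{2} = \left(1 + 2\right)^{2} = 3^{2} = 9$)
$p = \frac{9}{4}$ ($p = - \frac{\left(-1\right) 9}{4} = \left(- \frac{1}{4}\right) \left(-9\right) = \frac{9}{4} \approx 2.25$)
$B = 3$ ($B = 1 \cdot 3 = 3$)
$W{\left(Q \right)} = \frac{9 Q}{4}$
$S - W{\left(B \right)} = -245 - \frac{9}{4} \cdot 3 = -245 - \frac{27}{4} = - \frac{1007}{4}$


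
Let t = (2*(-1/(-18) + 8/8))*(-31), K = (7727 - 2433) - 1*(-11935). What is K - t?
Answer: 155650/9 ≈ 17294.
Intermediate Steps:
K = 17229 (K = 5294 + 11935 = 17229)
t = -589/9 (t = (2*(-1*(-1/18) + 8*(⅛)))*(-31) = (2*(1/18 + 1))*(-31) = (2*(19/18))*(-31) = (19/9)*(-31) = -589/9 ≈ -65.444)
K - t = 17229 - 1*(-589/9) = 17229 + 589/9 = 155650/9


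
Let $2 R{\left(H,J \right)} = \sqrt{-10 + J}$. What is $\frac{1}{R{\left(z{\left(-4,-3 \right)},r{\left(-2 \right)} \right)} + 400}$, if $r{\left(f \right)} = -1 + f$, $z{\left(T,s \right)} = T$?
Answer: $\frac{1600}{640013} - \frac{2 i \sqrt{13}}{640013} \approx 0.0024999 - 1.1267 \cdot 10^{-5} i$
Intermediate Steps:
$R{\left(H,J \right)} = \frac{\sqrt{-10 + J}}{2}$
$\frac{1}{R{\left(z{\left(-4,-3 \right)},r{\left(-2 \right)} \right)} + 400} = \frac{1}{\frac{\sqrt{-10 - 3}}{2} + 400} = \frac{1}{\frac{\sqrt{-13}}{2} + 400} = \frac{1}{\frac{i \sqrt{13}}{2} + 400} = \frac{1}{400 + \frac{i \sqrt{13}}{2}}$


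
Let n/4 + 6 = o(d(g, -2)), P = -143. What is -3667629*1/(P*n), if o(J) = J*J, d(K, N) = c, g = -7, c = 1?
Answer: -3667629/2860 ≈ -1282.4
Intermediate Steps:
d(K, N) = 1
o(J) = J**2
n = -20 (n = -24 + 4*1**2 = -24 + 4*1 = -24 + 4 = -20)
-3667629*1/(P*n) = -3667629/((-143*(-20))) = -3667629/2860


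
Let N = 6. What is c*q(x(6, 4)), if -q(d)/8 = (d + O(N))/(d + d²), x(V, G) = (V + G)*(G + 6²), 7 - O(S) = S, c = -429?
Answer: 429/50 ≈ 8.5800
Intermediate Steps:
O(S) = 7 - S
x(V, G) = (36 + G)*(G + V) (x(V, G) = (G + V)*(G + 36) = (G + V)*(36 + G) = (36 + G)*(G + V))
q(d) = -8*(1 + d)/(d + d²) (q(d) = -8*(d + (7 - 1*6))/(d + d²) = -8*(d + (7 - 6))/(d + d²) = -8*(d + 1)/(d + d²) = -8*(1 + d)/(d + d²))
c*q(x(6, 4)) = -(-3432)/(4² + 36*4 + 36*6 + 4*6) = -(-3432)/(16 + 144 + 216 + 24) = -(-3432)/400 = -429*(-1/50) = 429/50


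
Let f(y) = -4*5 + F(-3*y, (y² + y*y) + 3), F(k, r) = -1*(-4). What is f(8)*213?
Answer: -3408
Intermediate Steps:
F(k, r) = 4
f(y) = -16 (f(y) = -4*5 + 4 = -20 + 4 = -16)
f(8)*213 = -16*213 = -3408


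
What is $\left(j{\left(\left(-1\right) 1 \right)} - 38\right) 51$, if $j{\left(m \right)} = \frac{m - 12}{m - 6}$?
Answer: $- \frac{12903}{7} \approx -1843.3$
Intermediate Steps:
$j{\left(m \right)} = \frac{-12 + m}{-6 + m}$
$\left(j{\left(\left(-1\right) 1 \right)} - 38\right) 51 = \left(\frac{-12 - 1}{-6 - 1} - 38\right) 51 = \left(\frac{1}{-7} \left(-13\right) - 38\right) 51 = \left(\left(- \frac{1}{7}\right) \left(-13\right) - 38\right) 51 = \left(\frac{13}{7} - 38\right) 51 = \left(- \frac{253}{7}\right) 51 = - \frac{12903}{7}$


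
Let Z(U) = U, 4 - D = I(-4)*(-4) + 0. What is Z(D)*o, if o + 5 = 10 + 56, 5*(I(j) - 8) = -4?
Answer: 10004/5 ≈ 2000.8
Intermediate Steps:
I(j) = 36/5 (I(j) = 8 + (1/5)*(-4) = 8 - 4/5 = 36/5)
D = 164/5 (D = 4 - ((36/5)*(-4) + 0) = 4 - (-144/5 + 0) = 4 - 1*(-144/5) = 4 + 144/5 = 164/5 ≈ 32.800)
o = 61 (o = -5 + (10 + 56) = -5 + 66 = 61)
Z(D)*o = (164/5)*61 = 10004/5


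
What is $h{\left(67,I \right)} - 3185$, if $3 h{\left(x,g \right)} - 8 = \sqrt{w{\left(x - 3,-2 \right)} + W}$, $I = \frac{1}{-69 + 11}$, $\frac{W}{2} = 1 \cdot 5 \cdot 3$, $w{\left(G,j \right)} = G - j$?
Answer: $- \frac{9547}{3} + \frac{4 \sqrt{6}}{3} \approx -3179.1$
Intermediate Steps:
$W = 30$ ($W = 2 \cdot 1 \cdot 5 \cdot 3 = 2 \cdot 5 \cdot 3 = 2 \cdot 15 = 30$)
$I = - \frac{1}{58}$ ($I = \frac{1}{-58} = - \frac{1}{58} \approx -0.017241$)
$h{\left(x,g \right)} = \frac{8}{3} + \frac{\sqrt{29 + x}}{3}$ ($h{\left(x,g \right)} = \frac{8}{3} + \frac{\sqrt{\left(\left(x - 3\right) - -2\right) + 30}}{3} = \frac{8}{3} + \frac{\sqrt{\left(\left(x - 3\right) + 2\right) + 30}}{3} = \frac{8}{3} + \frac{\sqrt{\left(\left(-3 + x\right) + 2\right) + 30}}{3} = \frac{8}{3} + \frac{\sqrt{\left(-1 + x\right) + 30}}{3} = \frac{8}{3} + \frac{\sqrt{29 + x}}{3}$)
$h{\left(67,I \right)} - 3185 = \left(\frac{8}{3} + \frac{\sqrt{29 + 67}}{3}\right) - 3185 = \left(\frac{8}{3} + \frac{\sqrt{96}}{3}\right) - 3185 = \left(\frac{8}{3} + \frac{4 \sqrt{6}}{3}\right) - 3185 = - \frac{9547}{3} + \frac{4 \sqrt{6}}{3}$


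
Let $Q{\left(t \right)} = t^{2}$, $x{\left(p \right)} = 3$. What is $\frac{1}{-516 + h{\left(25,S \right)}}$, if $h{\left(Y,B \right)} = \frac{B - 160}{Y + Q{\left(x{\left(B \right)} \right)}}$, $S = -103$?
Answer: $- \frac{34}{17807} \approx -0.0019094$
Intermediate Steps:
$h{\left(Y,B \right)} = \frac{-160 + B}{9 + Y}$ ($h{\left(Y,B \right)} = \frac{B - 160}{Y + 3^{2}} = \frac{-160 + B}{Y + 9} = \frac{-160 + B}{9 + Y}$)
$\frac{1}{-516 + h{\left(25,S \right)}} = \frac{1}{-516 + \frac{-160 - 103}{9 + 25}} = \frac{1}{-516 + \frac{1}{34} \left(-263\right)} = \frac{1}{-516 - \frac{263}{34}} = \frac{1}{- \frac{17807}{34}} = - \frac{34}{17807}$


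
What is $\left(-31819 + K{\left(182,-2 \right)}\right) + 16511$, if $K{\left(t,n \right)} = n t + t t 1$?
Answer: $17452$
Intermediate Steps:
$K{\left(t,n \right)} = t^{2} + n t$ ($K{\left(t,n \right)} = n t + t^{2} \cdot 1 = n t + t^{2} = t^{2} + n t$)
$\left(-31819 + K{\left(182,-2 \right)}\right) + 16511 = \left(-31819 + 182 \left(-2 + 182\right)\right) + 16511 = \left(-31819 + 182 \cdot 180\right) + 16511 = \left(-31819 + 32760\right) + 16511 = 941 + 16511 = 17452$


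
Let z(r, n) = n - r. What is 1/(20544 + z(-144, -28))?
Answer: 1/20660 ≈ 4.8403e-5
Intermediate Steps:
1/(20544 + z(-144, -28)) = 1/(20544 + (-28 - 1*(-144))) = 1/(20544 + (-28 + 144)) = 1/(20544 + 116) = 1/20660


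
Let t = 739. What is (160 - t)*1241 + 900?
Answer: -717639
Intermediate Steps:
(160 - t)*1241 + 900 = (160 - 1*739)*1241 + 900 = (160 - 739)*1241 + 900 = -579*1241 + 900 = -718539 + 900 = -717639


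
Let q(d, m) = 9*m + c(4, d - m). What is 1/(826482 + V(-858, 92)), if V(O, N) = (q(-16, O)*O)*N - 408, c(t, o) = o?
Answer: 1/543905754 ≈ 1.8386e-9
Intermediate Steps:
q(d, m) = d + 8*m (q(d, m) = 9*m + (d - m) = d + 8*m)
V(O, N) = -408 + N*O*(-16 + 8*O) (V(O, N) = ((-16 + 8*O)*O)*N - 408 = (O*(-16 + 8*O))*N - 408 = N*O*(-16 + 8*O) - 408 = -408 + N*O*(-16 + 8*O))
1/(826482 + V(-858, 92)) = 1/(826482 + (-408 + 8*92*(-858)*(-2 - 858))) = 1/(826482 + (-408 + 8*92*(-858)*(-860))) = 1/(826482 + (-408 + 543079680)) = 1/(826482 + 543079272) = 1/543905754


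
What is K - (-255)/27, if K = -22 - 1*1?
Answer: -122/9 ≈ -13.556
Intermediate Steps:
K = -23 (K = -22 - 1 = -23)
K - (-255)/27 = -23 - (-255)/27 = -23 - 17*(-5/9) = -23 + 85/9 = -122/9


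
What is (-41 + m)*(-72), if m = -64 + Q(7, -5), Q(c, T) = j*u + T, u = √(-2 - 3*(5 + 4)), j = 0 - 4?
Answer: 7920 + 288*I*√29 ≈ 7920.0 + 1550.9*I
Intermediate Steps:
j = -4
u = I*√29 (u = √(-2 - 3*9) = √(-2 - 27) = √(-29) = I*√29 ≈ 5.3852*I)
Q(c, T) = T - 4*I*√29 (Q(c, T) = -4*I*√29 + T = T - 4*I*√29)
m = -69 - 4*I*√29 (m = -64 + (-5 - 4*I*√29) = -69 - 4*I*√29 ≈ -69.0 - 21.541*I)
(-41 + m)*(-72) = (-41 + (-69 - 4*I*√29))*(-72) = (-110 - 4*I*√29)*(-72) = 7920 + 288*I*√29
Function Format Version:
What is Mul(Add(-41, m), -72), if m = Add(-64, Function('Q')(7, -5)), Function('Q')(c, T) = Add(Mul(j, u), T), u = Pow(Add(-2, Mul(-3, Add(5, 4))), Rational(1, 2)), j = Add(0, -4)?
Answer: Add(7920, Mul(288, I, Pow(29, Rational(1, 2)))) ≈ Add(7920.0, Mul(1550.9, I))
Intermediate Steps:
j = -4
u = Mul(I, Pow(29, Rational(1, 2))) (u = Pow(Add(-2, Mul(-3, 9)), Rational(1, 2)) = Pow(Add(-2, -27), Rational(1, 2)) = Pow(-29, Rational(1, 2)) = Mul(I, Pow(29, Rational(1, 2))) ≈ Mul(5.3852, I))
Function('Q')(c, T) = Add(T, Mul(-4, I, Pow(29, Rational(1, 2)))) (Function('Q')(c, T) = Add(Mul(-4, Mul(I, Pow(29, Rational(1, 2)))), T) = Add(Mul(-4, I, Pow(29, Rational(1, 2))), T) = Add(T, Mul(-4, I, Pow(29, Rational(1, 2)))))
m = Add(-69, Mul(-4, I, Pow(29, Rational(1, 2)))) (m = Add(-64, Add(-5, Mul(-4, I, Pow(29, Rational(1, 2))))) = Add(-69, Mul(-4, I, Pow(29, Rational(1, 2)))) ≈ Add(-69.000, Mul(-21.541, I)))
Mul(Add(-41, m), -72) = Mul(Add(-41, Add(-69, Mul(-4, I, Pow(29, Rational(1, 2))))), -72) = Mul(Add(-110, Mul(-4, I, Pow(29, Rational(1, 2)))), -72) = Add(7920, Mul(288, I, Pow(29, Rational(1, 2))))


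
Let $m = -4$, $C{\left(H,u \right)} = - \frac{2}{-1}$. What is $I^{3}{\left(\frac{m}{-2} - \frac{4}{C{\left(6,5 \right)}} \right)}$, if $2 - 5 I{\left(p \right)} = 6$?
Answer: $- \frac{64}{125} \approx -0.512$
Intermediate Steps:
$C{\left(H,u \right)} = 2$ ($C{\left(H,u \right)} = \left(-2\right) \left(-1\right) = 2$)
$I{\left(p \right)} = - \frac{4}{5}$ ($I{\left(p \right)} = \frac{2}{5} - \frac{6}{5} = - \frac{4}{5}$)
$I^{3}{\left(\frac{m}{-2} - \frac{4}{C{\left(6,5 \right)}} \right)} = \left(- \frac{4}{5}\right)^{3} = - \frac{64}{125}$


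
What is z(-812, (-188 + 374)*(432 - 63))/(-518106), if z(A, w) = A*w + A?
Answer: 27865810/259053 ≈ 107.57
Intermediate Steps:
z(A, w) = A + A*w
z(-812, (-188 + 374)*(432 - 63))/(-518106) = -812*(1 + (-188 + 374)*(432 - 63))/(-518106) = -812*(1 + 186*369)*(-1/518106) = -812*(1 + 68634)*(-1/518106) = -812*68635*(-1/518106) = -55731620*(-1/518106) = 27865810/259053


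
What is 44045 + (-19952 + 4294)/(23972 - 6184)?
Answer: 391728401/8894 ≈ 44044.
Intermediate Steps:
44045 + (-19952 + 4294)/(23972 - 6184) = 44045 - 15658/17788 = 44045 - 15658*1/17788 = 44045 - 7829/8894 = 391728401/8894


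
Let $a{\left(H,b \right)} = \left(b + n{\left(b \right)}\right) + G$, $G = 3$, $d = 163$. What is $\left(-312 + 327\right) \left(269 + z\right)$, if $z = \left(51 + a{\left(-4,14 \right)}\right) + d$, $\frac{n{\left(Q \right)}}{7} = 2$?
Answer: $7710$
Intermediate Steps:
$n{\left(Q \right)} = 14$ ($n{\left(Q \right)} = 7 \cdot 2 = 14$)
$a{\left(H,b \right)} = 17 + b$ ($a{\left(H,b \right)} = \left(b + 14\right) + 3 = \left(14 + b\right) + 3 = 17 + b$)
$z = 245$ ($z = \left(51 + \left(17 + 14\right)\right) + 163 = \left(51 + 31\right) + 163 = 82 + 163 = 245$)
$\left(-312 + 327\right) \left(269 + z\right) = \left(-312 + 327\right) \left(269 + 245\right) = 15 \cdot 514 = 7710$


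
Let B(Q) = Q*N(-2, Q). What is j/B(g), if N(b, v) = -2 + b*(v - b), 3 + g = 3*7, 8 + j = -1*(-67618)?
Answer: -33805/378 ≈ -89.431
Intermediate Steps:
j = 67610 (j = -8 - 1*(-67618) = -8 + 67618 = 67610)
g = 18 (g = -3 + 3*7 = -3 + 21 = 18)
B(Q) = Q*(-6 - 2*Q) (B(Q) = Q*(-2 - 1*(-2)**2 - 2*Q) = Q*(-2 - 1*4 - 2*Q) = Q*(-2 - 4 - 2*Q) = Q*(-6 - 2*Q))
j/B(g) = 67610/((-2*18*(3 + 18))) = 67610/((-2*18*21)) = 67610/(-756) = 67610*(-1/756) = -33805/378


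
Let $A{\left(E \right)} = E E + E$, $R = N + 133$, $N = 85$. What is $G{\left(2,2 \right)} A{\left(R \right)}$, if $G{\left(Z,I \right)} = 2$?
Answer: $95484$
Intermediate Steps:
$R = 218$ ($R = 85 + 133 = 218$)
$A{\left(E \right)} = E + E^{2}$ ($A{\left(E \right)} = E^{2} + E = E + E^{2}$)
$G{\left(2,2 \right)} A{\left(R \right)} = 2 \cdot 218 \left(1 + 218\right) = 2 \cdot 218 \cdot 219 = 2 \cdot 47742 = 95484$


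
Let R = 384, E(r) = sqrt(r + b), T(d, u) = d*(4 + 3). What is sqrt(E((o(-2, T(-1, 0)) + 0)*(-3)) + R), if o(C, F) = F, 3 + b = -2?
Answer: 2*sqrt(97) ≈ 19.698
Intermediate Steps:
b = -5 (b = -3 - 2 = -5)
T(d, u) = 7*d (T(d, u) = d*7 = 7*d)
E(r) = sqrt(-5 + r) (E(r) = sqrt(r - 5) = sqrt(-5 + r))
sqrt(E((o(-2, T(-1, 0)) + 0)*(-3)) + R) = sqrt(sqrt(-5 + (7*(-1) + 0)*(-3)) + 384) = sqrt(sqrt(-5 + (-7 + 0)*(-3)) + 384) = sqrt(sqrt(-5 - 7*(-3)) + 384) = sqrt(sqrt(-5 + 21) + 384) = sqrt(sqrt(16) + 384) = sqrt(4 + 384) = sqrt(388) = 2*sqrt(97)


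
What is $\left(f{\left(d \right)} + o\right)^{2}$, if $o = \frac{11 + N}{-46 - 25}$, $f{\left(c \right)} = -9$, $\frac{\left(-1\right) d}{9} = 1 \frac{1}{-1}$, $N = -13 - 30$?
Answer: $\frac{368449}{5041} \approx 73.09$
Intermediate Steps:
$N = -43$ ($N = -13 - 30 = -43$)
$d = 9$ ($d = - 9 \cdot 1 \frac{1}{-1} = - 9 \cdot 1 \left(-1\right) = \left(-9\right) \left(-1\right) = 9$)
$o = \frac{32}{71}$ ($o = \frac{11 - 43}{-46 - 25} = - \frac{32}{-71} = \left(-32\right) \left(- \frac{1}{71}\right) = \frac{32}{71} \approx 0.4507$)
$\left(f{\left(d \right)} + o\right)^{2} = \left(-9 + \frac{32}{71}\right)^{2} = \left(- \frac{607}{71}\right)^{2} = \frac{368449}{5041}$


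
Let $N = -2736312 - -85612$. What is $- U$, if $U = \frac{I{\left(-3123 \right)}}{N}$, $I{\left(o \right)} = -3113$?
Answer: $- \frac{3113}{2650700} \approx -0.0011744$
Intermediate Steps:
$N = -2650700$ ($N = -2736312 + 85612 = -2650700$)
$U = \frac{3113}{2650700}$ ($U = - \frac{3113}{-2650700} = \left(-3113\right) \left(- \frac{1}{2650700}\right) = \frac{3113}{2650700} \approx 0.0011744$)
$- U = \left(-1\right) \frac{3113}{2650700} = - \frac{3113}{2650700}$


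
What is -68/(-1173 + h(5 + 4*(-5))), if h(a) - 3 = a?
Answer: 68/1185 ≈ 0.057384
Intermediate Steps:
h(a) = 3 + a
-68/(-1173 + h(5 + 4*(-5))) = -68/(-1173 + (3 + (5 + 4*(-5)))) = -68/(-1173 + (3 + (5 - 20))) = -68/(-1173 + (3 - 15)) = -68/(-1173 - 12) = -68/(-1185) = -1/1185*(-68) = 68/1185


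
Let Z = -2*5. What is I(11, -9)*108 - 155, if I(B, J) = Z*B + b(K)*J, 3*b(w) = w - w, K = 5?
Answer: -12035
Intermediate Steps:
b(w) = 0 (b(w) = (w - w)/3 = (1/3)*0 = 0)
Z = -10
I(B, J) = -10*B (I(B, J) = -10*B + 0*J = -10*B + 0 = -10*B)
I(11, -9)*108 - 155 = -10*11*108 - 155 = -110*108 - 155 = -11880 - 155 = -12035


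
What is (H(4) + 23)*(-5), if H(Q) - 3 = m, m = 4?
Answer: -150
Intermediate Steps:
H(Q) = 7 (H(Q) = 3 + 4 = 7)
(H(4) + 23)*(-5) = (7 + 23)*(-5) = 30*(-5) = -150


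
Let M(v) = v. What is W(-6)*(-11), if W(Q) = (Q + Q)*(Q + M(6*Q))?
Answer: -5544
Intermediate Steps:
W(Q) = 14*Q**2 (W(Q) = (Q + Q)*(Q + 6*Q) = (2*Q)*(7*Q) = 14*Q**2)
W(-6)*(-11) = (14*(-6)**2)*(-11) = (14*36)*(-11) = 504*(-11) = -5544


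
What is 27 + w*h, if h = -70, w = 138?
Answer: -9633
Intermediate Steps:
27 + w*h = 27 + 138*(-70) = 27 - 9660 = -9633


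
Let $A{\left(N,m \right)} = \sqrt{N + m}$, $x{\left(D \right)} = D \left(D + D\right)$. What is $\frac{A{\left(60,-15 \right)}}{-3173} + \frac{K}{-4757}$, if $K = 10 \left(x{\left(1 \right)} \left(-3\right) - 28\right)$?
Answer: $\frac{340}{4757} - \frac{3 \sqrt{5}}{3173} \approx 0.069359$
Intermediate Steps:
$x{\left(D \right)} = 2 D^{2}$ ($x{\left(D \right)} = D 2 D = 2 D^{2}$)
$K = -340$ ($K = 10 \left(2 \cdot 1^{2} \left(-3\right) - 28\right) = 10 \left(2 \cdot 1 \left(-3\right) - 28\right) = 10 \left(2 \left(-3\right) - 28\right) = 10 \left(-6 - 28\right) = 10 \left(-34\right) = -340$)
$\frac{A{\left(60,-15 \right)}}{-3173} + \frac{K}{-4757} = \frac{\sqrt{60 - 15}}{-3173} - \frac{340}{-4757} = \sqrt{45} \left(- \frac{1}{3173}\right) - - \frac{340}{4757} = 3 \sqrt{5} \left(- \frac{1}{3173}\right) + \frac{340}{4757} = - \frac{3 \sqrt{5}}{3173} + \frac{340}{4757} = \frac{340}{4757} - \frac{3 \sqrt{5}}{3173}$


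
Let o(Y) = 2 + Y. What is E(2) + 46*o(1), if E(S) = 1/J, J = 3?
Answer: 415/3 ≈ 138.33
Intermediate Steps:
E(S) = ⅓ (E(S) = 1/3 = ⅓)
E(2) + 46*o(1) = ⅓ + 46*(2 + 1) = ⅓ + 46*3 = ⅓ + 138 = 415/3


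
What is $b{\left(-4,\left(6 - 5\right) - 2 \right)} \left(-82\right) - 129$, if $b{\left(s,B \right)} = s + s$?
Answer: $527$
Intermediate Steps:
$b{\left(s,B \right)} = 2 s$
$b{\left(-4,\left(6 - 5\right) - 2 \right)} \left(-82\right) - 129 = 2 \left(-4\right) \left(-82\right) - 129 = \left(-8\right) \left(-82\right) - 129 = 656 - 129 = 527$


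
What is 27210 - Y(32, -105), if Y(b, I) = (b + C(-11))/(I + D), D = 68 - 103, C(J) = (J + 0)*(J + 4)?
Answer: 3809509/140 ≈ 27211.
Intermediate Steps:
C(J) = J*(4 + J)
D = -35
Y(b, I) = (77 + b)/(-35 + I) (Y(b, I) = (b - 11*(4 - 11))/(I - 35) = (b - 11*(-7))/(-35 + I) = (b + 77)/(-35 + I) = (77 + b)/(-35 + I))
27210 - Y(32, -105) = 27210 - (77 + 32)/(-35 - 105) = 27210 - 109/(-140) = 27210 - (-1)*109/140 = 27210 - 1*(-109/140) = 27210 + 109/140 = 3809509/140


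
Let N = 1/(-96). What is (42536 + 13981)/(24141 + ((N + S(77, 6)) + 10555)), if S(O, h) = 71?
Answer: 5425632/3337631 ≈ 1.6256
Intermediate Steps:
N = -1/96 ≈ -0.010417
(42536 + 13981)/(24141 + ((N + S(77, 6)) + 10555)) = (42536 + 13981)/(24141 + ((-1/96 + 71) + 10555)) = 56517/(24141 + (6815/96 + 10555)) = 56517/(24141 + 1020095/96) = 56517/(3337631/96) = 56517*(96/3337631) = 5425632/3337631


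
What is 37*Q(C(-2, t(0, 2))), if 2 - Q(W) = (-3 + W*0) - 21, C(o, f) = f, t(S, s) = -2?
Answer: 962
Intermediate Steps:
Q(W) = 26 (Q(W) = 2 - ((-3 + W*0) - 21) = 2 - ((-3 + 0) - 21) = 2 - (-3 - 21) = 2 - 1*(-24) = 2 + 24 = 26)
37*Q(C(-2, t(0, 2))) = 37*26 = 962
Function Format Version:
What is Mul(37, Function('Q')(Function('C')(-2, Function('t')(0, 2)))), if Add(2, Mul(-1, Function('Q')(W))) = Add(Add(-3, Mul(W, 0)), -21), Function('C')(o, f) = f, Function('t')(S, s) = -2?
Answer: 962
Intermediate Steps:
Function('Q')(W) = 26 (Function('Q')(W) = Add(2, Mul(-1, Add(Add(-3, Mul(W, 0)), -21))) = Add(2, Mul(-1, Add(Add(-3, 0), -21))) = Add(2, Mul(-1, Add(-3, -21))) = Add(2, Mul(-1, -24)) = Add(2, 24) = 26)
Mul(37, Function('Q')(Function('C')(-2, Function('t')(0, 2)))) = Mul(37, 26) = 962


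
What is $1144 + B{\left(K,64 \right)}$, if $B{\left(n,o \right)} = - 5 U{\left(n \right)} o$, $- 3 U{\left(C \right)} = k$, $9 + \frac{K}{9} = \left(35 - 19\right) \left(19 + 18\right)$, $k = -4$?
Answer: $\frac{2152}{3} \approx 717.33$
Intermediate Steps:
$K = 5247$ ($K = -81 + 9 \left(35 - 19\right) \left(19 + 18\right) = -81 + 9 \cdot 16 \cdot 37 = -81 + 9 \cdot 592 = -81 + 5328 = 5247$)
$U{\left(C \right)} = \frac{4}{3}$ ($U{\left(C \right)} = \left(- \frac{1}{3}\right) \left(-4\right) = \frac{4}{3}$)
$B{\left(n,o \right)} = - \frac{20 o}{3}$ ($B{\left(n,o \right)} = \left(-5\right) \frac{4}{3} o = - \frac{20 o}{3}$)
$1144 + B{\left(K,64 \right)} = 1144 - \frac{1280}{3} = \frac{2152}{3}$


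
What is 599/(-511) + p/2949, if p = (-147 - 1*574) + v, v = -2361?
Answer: -3341353/1506939 ≈ -2.2173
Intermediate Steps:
p = -3082 (p = (-147 - 1*574) - 2361 = (-147 - 574) - 2361 = -721 - 2361 = -3082)
599/(-511) + p/2949 = 599/(-511) - 3082/2949 = 599*(-1/511) - 3082*1/2949 = -599/511 - 3082/2949 = -3341353/1506939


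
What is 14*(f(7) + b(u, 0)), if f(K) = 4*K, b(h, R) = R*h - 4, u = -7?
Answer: 336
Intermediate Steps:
b(h, R) = -4 + R*h
14*(f(7) + b(u, 0)) = 14*(4*7 + (-4 + 0*(-7))) = 14*(28 + (-4 + 0)) = 14*(28 - 4) = 14*24 = 336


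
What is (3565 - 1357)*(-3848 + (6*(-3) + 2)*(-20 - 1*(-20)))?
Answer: -8496384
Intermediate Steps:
(3565 - 1357)*(-3848 + (6*(-3) + 2)*(-20 - 1*(-20))) = 2208*(-3848 + (-18 + 2)*(-20 + 20)) = 2208*(-3848 - 16*0) = 2208*(-3848 + 0) = 2208*(-3848) = -8496384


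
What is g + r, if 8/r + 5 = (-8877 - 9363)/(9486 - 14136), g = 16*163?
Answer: 434296/167 ≈ 2600.6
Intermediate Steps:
g = 2608
r = -1240/167 (r = 8/(-5 + (-8877 - 9363)/(9486 - 14136)) = 8/(-5 - 18240/(-4650)) = 8/(-5 - 18240*(-1/4650)) = 8/(-5 + 608/155) = 8/(-167/155) = 8*(-155/167) = -1240/167 ≈ -7.4251)
g + r = 2608 - 1240/167 = 434296/167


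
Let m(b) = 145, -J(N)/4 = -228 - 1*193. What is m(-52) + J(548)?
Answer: 1829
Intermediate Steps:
J(N) = 1684 (J(N) = -4*(-228 - 1*193) = -4*(-228 - 193) = -4*(-421) = 1684)
m(-52) + J(548) = 145 + 1684 = 1829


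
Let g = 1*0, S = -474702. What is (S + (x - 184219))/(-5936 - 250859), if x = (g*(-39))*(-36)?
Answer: 658921/256795 ≈ 2.5659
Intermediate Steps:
g = 0
x = 0 (x = (0*(-39))*(-36) = 0*(-36) = 0)
(S + (x - 184219))/(-5936 - 250859) = (-474702 + (0 - 184219))/(-5936 - 250859) = (-474702 - 184219)/(-256795) = -658921*(-1/256795) = 658921/256795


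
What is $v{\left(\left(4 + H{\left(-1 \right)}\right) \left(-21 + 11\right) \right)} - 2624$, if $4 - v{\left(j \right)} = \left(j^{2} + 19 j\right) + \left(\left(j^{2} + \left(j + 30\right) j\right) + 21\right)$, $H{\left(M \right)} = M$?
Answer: $-3871$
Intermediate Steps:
$v{\left(j \right)} = -17 - 19 j - 2 j^{2} - j \left(30 + j\right)$ ($v{\left(j \right)} = 4 - \left(\left(j^{2} + 19 j\right) + \left(\left(j^{2} + \left(j + 30\right) j\right) + 21\right)\right) = 4 - \left(\left(j^{2} + 19 j\right) + \left(\left(j^{2} + \left(30 + j\right) j\right) + 21\right)\right) = 4 - \left(\left(j^{2} + 19 j\right) + \left(\left(j^{2} + j \left(30 + j\right)\right) + 21\right)\right) = 4 - \left(\left(j^{2} + 19 j\right) + \left(21 + j^{2} + j \left(30 + j\right)\right)\right) = 4 - \left(21 + 2 j^{2} + 19 j + j \left(30 + j\right)\right) = -17 - 19 j - 2 j^{2} - j \left(30 + j\right)$)
$v{\left(\left(4 + H{\left(-1 \right)}\right) \left(-21 + 11\right) \right)} - 2624 = \left(-17 - 49 \left(4 - 1\right) \left(-21 + 11\right) - 3 \left(\left(4 - 1\right) \left(-21 + 11\right)\right)^{2}\right) - 2624 = \left(-17 - 49 \cdot 3 \left(-10\right) - 3 \left(3 \left(-10\right)\right)^{2}\right) - 2624 = \left(-17 - -1470 - 3 \left(-30\right)^{2}\right) - 2624 = \left(-17 + 1470 - 2700\right) - 2624 = -1247 - 2624 = -3871$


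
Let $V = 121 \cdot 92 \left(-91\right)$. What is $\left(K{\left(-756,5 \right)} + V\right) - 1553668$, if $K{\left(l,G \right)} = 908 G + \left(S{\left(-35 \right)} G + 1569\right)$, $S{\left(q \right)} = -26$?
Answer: $-2560701$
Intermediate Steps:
$V = -1013012$ ($V = 11132 \left(-91\right) = -1013012$)
$K{\left(l,G \right)} = 1569 + 882 G$ ($K{\left(l,G \right)} = 908 G - \left(-1569 + 26 G\right) = 1569 + 882 G$)
$\left(K{\left(-756,5 \right)} + V\right) - 1553668 = \left(\left(1569 + 882 \cdot 5\right) - 1013012\right) - 1553668 = \left(\left(1569 + 4410\right) - 1013012\right) - 1553668 = \left(5979 - 1013012\right) - 1553668 = -1007033 - 1553668 = -2560701$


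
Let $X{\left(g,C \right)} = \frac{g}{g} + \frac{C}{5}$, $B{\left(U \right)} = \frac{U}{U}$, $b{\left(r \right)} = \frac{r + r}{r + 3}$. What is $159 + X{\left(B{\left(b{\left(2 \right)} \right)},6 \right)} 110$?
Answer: $401$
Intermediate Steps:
$b{\left(r \right)} = \frac{2 r}{3 + r}$
$B{\left(U \right)} = 1$
$X{\left(g,C \right)} = 1 + \frac{C}{5}$ ($X{\left(g,C \right)} = 1 + C \frac{1}{5} = 1 + \frac{C}{5}$)
$159 + X{\left(B{\left(b{\left(2 \right)} \right)},6 \right)} 110 = 159 + \left(1 + \frac{1}{5} \cdot 6\right) 110 = 159 + \left(1 + \frac{6}{5}\right) 110 = 159 + \frac{11}{5} \cdot 110 = 159 + 242 = 401$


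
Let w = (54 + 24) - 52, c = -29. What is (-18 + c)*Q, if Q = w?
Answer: -1222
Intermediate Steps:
w = 26 (w = 78 - 52 = 26)
Q = 26
(-18 + c)*Q = (-18 - 29)*26 = -47*26 = -1222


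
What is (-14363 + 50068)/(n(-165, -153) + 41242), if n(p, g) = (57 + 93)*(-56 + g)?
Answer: 35705/9892 ≈ 3.6095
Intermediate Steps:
n(p, g) = -8400 + 150*g (n(p, g) = 150*(-56 + g) = -8400 + 150*g)
(-14363 + 50068)/(n(-165, -153) + 41242) = (-14363 + 50068)/((-8400 + 150*(-153)) + 41242) = 35705/((-8400 - 22950) + 41242) = 35705/(-31350 + 41242) = 35705/9892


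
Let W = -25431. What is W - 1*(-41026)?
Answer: 15595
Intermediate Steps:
W - 1*(-41026) = -25431 - 1*(-41026) = -25431 + 41026 = 15595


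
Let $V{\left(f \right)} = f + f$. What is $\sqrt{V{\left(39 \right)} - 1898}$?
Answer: $2 i \sqrt{455} \approx 42.661 i$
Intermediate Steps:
$V{\left(f \right)} = 2 f$
$\sqrt{V{\left(39 \right)} - 1898} = \sqrt{2 \cdot 39 - 1898} = \sqrt{78 - 1898} = \sqrt{-1820} = 2 i \sqrt{455}$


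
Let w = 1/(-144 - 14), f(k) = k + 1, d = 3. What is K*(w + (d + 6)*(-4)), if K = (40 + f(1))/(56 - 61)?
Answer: 119469/395 ≈ 302.45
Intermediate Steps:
f(k) = 1 + k
w = -1/158 (w = 1/(-158) = -1/158 ≈ -0.0063291)
K = -42/5 (K = (40 + (1 + 1))/(56 - 61) = (40 + 2)/(-5) = 42*(-1/5) = -42/5 ≈ -8.4000)
K*(w + (d + 6)*(-4)) = -42*(-1/158 + (3 + 6)*(-4))/5 = -42*(-1/158 + 9*(-4))/5 = -42*(-1/158 - 36)/5 = -42/5*(-5689/158) = 119469/395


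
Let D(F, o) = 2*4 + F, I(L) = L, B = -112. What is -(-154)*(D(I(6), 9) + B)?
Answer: -15092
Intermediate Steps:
D(F, o) = 8 + F
-(-154)*(D(I(6), 9) + B) = -(-154)*((8 + 6) - 112) = -(-154)*(14 - 112) = -(-154)*(-98) = -1*15092 = -15092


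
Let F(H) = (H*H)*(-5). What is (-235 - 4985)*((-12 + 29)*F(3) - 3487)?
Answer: 22195440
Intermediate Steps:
F(H) = -5*H² (F(H) = H²*(-5) = -5*H²)
(-235 - 4985)*((-12 + 29)*F(3) - 3487) = (-235 - 4985)*((-12 + 29)*(-5*3²) - 3487) = -5220*(17*(-5*9) - 3487) = -5220*(17*(-45) - 3487) = -5220*(-765 - 3487) = -5220*(-4252) = 22195440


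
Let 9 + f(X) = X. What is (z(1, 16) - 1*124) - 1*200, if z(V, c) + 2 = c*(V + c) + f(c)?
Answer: -47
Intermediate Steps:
f(X) = -9 + X
z(V, c) = -11 + c + c*(V + c) (z(V, c) = -2 + (c*(V + c) + (-9 + c)) = -2 + (-9 + c + c*(V + c)) = -11 + c + c*(V + c))
(z(1, 16) - 1*124) - 1*200 = ((-11 + 16 + 16² + 1*16) - 1*124) - 1*200 = ((-11 + 16 + 256 + 16) - 124) - 200 = (277 - 124) - 200 = 153 - 200 = -47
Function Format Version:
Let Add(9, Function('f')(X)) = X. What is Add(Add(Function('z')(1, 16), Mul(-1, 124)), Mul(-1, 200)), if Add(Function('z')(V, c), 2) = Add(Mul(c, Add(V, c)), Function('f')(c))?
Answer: -47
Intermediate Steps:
Function('f')(X) = Add(-9, X)
Function('z')(V, c) = Add(-11, c, Mul(c, Add(V, c))) (Function('z')(V, c) = Add(-2, Add(Mul(c, Add(V, c)), Add(-9, c))) = Add(-2, Add(-9, c, Mul(c, Add(V, c)))) = Add(-11, c, Mul(c, Add(V, c))))
Add(Add(Function('z')(1, 16), Mul(-1, 124)), Mul(-1, 200)) = Add(Add(Add(-11, 16, Pow(16, 2), Mul(1, 16)), Mul(-1, 124)), Mul(-1, 200)) = Add(Add(Add(-11, 16, 256, 16), -124), -200) = Add(Add(277, -124), -200) = Add(153, -200) = -47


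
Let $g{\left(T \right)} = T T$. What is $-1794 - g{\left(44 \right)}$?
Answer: $-3730$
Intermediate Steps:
$g{\left(T \right)} = T^{2}$
$-1794 - g{\left(44 \right)} = -1794 - 44^{2} = -1794 - 1936 = -3730$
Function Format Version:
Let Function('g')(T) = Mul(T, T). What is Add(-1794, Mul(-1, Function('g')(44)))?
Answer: -3730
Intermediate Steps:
Function('g')(T) = Pow(T, 2)
Add(-1794, Mul(-1, Function('g')(44))) = Add(-1794, Mul(-1, Pow(44, 2))) = Add(-1794, Mul(-1, 1936)) = Add(-1794, -1936) = -3730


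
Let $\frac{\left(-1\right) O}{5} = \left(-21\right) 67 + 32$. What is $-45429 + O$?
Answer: $-38554$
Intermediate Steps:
$O = 6875$ ($O = - 5 \left(\left(-21\right) 67 + 32\right) = - 5 \left(-1407 + 32\right) = \left(-5\right) \left(-1375\right) = 6875$)
$-45429 + O = -45429 + 6875 = -38554$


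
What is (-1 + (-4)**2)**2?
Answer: 225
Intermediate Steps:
(-1 + (-4)**2)**2 = (-1 + 16)**2 = 15**2 = 225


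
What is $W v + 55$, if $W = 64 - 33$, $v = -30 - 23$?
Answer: $-1588$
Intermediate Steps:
$v = -53$ ($v = -30 - 23 = -53$)
$W = 31$
$W v + 55 = 31 \left(-53\right) + 55 = -1643 + 55 = -1588$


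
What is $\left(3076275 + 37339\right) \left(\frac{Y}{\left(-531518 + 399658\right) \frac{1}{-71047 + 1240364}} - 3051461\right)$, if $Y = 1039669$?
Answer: $- \frac{132580001593797849}{3470} \approx -3.8207 \cdot 10^{13}$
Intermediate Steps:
$\left(3076275 + 37339\right) \left(\frac{Y}{\left(-531518 + 399658\right) \frac{1}{-71047 + 1240364}} - 3051461\right) = \left(3076275 + 37339\right) \left(\frac{1039669}{\left(-531518 + 399658\right) \frac{1}{-71047 + 1240364}} - 3051461\right) = 3113614 \left(\frac{1039669}{\left(-131860\right) \frac{1}{1169317}} - 3051461\right) = 3113614 \left(\frac{1039669}{- \frac{6940}{61543}} - 3051461\right) = 3113614 \left(1039669 \left(- \frac{61543}{6940}\right) - 3051461\right) = 3113614 \left(- \frac{63984349267}{6940} - 3051461\right) = 3113614 \left(- \frac{85161488607}{6940}\right) = - \frac{132580001593797849}{3470}$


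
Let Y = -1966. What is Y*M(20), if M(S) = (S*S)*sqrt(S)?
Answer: -1572800*sqrt(5) ≈ -3.5169e+6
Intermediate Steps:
M(S) = S**(5/2) (M(S) = S**2*sqrt(S) = S**(5/2))
Y*M(20) = -1572800*sqrt(5)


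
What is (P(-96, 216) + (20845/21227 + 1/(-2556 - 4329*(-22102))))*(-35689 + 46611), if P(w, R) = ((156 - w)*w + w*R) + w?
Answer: -18469811512889783041/37560009015 ≈ -4.9174e+8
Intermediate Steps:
P(w, R) = w + R*w + w*(156 - w) (P(w, R) = (w*(156 - w) + R*w) + w = (R*w + w*(156 - w)) + w = w + R*w + w*(156 - w))
(P(-96, 216) + (20845/21227 + 1/(-2556 - 4329*(-22102))))*(-35689 + 46611) = (-96*(157 + 216 - 1*(-96)) + (20845/21227 + 1/(-2556 - 4329*(-22102))))*(-35689 + 46611) = (-96*(157 + 216 + 96) + (20845*(1/21227) - 1/22102/(-6885)))*10922 = (-96*469 + (20845/21227 - 1/6885*(-1/22102)))*10922 = (-45024 + (20845/21227 + 1/152172270))*10922 = (-45024 + 3172030989377/3230160775290)*10922 = -145431586715667583/3230160775290*10922 = -18469811512889783041/37560009015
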